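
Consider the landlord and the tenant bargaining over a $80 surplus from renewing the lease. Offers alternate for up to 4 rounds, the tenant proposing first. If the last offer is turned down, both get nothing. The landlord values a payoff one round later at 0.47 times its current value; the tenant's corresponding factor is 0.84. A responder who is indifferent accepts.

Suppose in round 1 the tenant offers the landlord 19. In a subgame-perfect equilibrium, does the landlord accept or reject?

Reject

Round 4 (the landlord proposes): rejection yields 0 for the tenant; the landlord offers 0 and keeps 80.
Round 3 (the tenant proposes): the landlord can get 80 next round, worth 0.47 × 80 = 37.6 now, so the tenant offers 37.6, keeping 42.4.
Round 2 (the landlord proposes): the tenant can get 42.4 next round, worth 0.84 × 42.4 = 35.616 now, so the landlord offers 35.616, keeping 44.384.
So by rejecting in round 1, the landlord gets 44.384 next round, worth 0.47 × 44.384 = 20.86048 now.
Offer 19 < 20.86048, so the landlord rejects.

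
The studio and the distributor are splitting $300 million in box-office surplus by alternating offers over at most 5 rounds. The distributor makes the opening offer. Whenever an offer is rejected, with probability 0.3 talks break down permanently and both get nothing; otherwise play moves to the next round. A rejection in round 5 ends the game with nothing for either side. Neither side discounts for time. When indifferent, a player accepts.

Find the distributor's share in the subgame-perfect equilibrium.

By backward induction:
Round 5 (the distributor proposes): the studio will accept anything ≥ 0, so the distributor offers 0 and keeps 300.
Round 4 (the studio proposes): rejecting gives the distributor an expected 0.7 × 300 = 210, so the studio offers 210, keeping 90.
Round 3 (the distributor proposes): rejecting gives the studio an expected 0.7 × 90 = 63. The distributor offers 63 and keeps 300 − 63 = 237.
Round 2 (the studio proposes): rejecting gives the distributor an expected 0.7 × 237 = 165.9; the studio offers that and keeps 134.1.
Round 1 (the distributor proposes): rejecting gives the studio an expected 0.7 × 134.1 = 93.87, so the distributor offers 93.87, keeping 206.13.

206.13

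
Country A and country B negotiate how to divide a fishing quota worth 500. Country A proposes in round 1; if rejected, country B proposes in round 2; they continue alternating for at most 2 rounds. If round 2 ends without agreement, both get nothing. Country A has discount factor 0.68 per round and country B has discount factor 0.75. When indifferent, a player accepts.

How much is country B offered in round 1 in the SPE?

Round 2 (country B proposes): rejection yields 0 for country A; country B offers 0 and keeps 500.
Round 1 (country A proposes): country B can get 500 next round, worth 0.75 × 500 = 375 now. Country A offers 375 and keeps 500 − 375 = 125.

375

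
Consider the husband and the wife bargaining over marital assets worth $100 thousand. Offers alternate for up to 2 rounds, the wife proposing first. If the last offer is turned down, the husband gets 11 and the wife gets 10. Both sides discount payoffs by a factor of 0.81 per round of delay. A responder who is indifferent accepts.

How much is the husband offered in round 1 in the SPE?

Solve by backward induction from round 2.
Round 2 (the husband proposes): the wife gets 10 if talks fail, so the husband offers 10 and keeps 90.
Round 1 (the wife proposes): the husband can get 90 next round, worth 0.81 × 90 = 72.9 now; the wife offers that and keeps 27.1.

72.9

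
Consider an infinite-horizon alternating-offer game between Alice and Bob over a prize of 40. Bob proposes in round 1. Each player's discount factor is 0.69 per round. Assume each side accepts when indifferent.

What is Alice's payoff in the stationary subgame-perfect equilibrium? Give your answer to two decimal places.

16.33

When Bob proposes, Alice accepts any offer worth at least 0.69 times what Alice would get by proposing next round; and vice versa.
This gives x = 40 − 0.69y and y = 40 − 0.69x, where x and y are each side's share when it proposes.
Hence (1 − 0.69·0.69)x = 40(1 − 0.69), i.e. 0.5239·x = 12.4.
x ≈ 23.6686; Alice's share is 40 − x ≈ 16.3314.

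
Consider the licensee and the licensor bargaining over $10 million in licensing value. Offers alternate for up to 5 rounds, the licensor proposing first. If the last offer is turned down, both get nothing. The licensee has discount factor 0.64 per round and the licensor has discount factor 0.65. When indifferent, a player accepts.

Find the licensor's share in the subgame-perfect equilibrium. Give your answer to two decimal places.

Round 5 (the licensor proposes): rejection yields 0 for the licensee; the licensor offers 0 and keeps 10.
Round 4 (the licensee proposes): the licensor can get 10 next round, worth 0.65 × 10 = 6.5 now; the licensee offers that and keeps 3.5.
Round 3 (the licensor proposes): the licensee can get 3.5 next round, worth 0.64 × 3.5 = 2.24 now, so the licensor offers 2.24, keeping 7.76.
Round 2 (the licensee proposes): the licensor can get 7.76 next round, worth 0.65 × 7.76 = 5.044 now, so the licensee offers 5.044, keeping 4.956.
Round 1 (the licensor proposes): the licensee can get 4.956 next round, worth 0.64 × 4.956 = 3.17184 now, so the licensor offers 3.17184, keeping 6.82816.

6.83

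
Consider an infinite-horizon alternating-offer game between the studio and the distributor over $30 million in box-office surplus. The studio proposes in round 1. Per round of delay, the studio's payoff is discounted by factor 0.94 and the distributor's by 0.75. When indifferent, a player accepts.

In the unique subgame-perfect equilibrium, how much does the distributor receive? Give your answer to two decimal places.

4.58

When the studio proposes, the distributor accepts any offer worth at least 0.75 times what the distributor would get by proposing next round; and vice versa.
This gives x = 30 − 0.75y and y = 30 − 0.94x, where x and y are each side's share when it proposes.
Hence (1 − 0.75·0.94)x = 30(1 − 0.75), i.e. 0.295·x = 7.5.
x ≈ 25.4237; the distributor's share is 30 − x ≈ 4.5763.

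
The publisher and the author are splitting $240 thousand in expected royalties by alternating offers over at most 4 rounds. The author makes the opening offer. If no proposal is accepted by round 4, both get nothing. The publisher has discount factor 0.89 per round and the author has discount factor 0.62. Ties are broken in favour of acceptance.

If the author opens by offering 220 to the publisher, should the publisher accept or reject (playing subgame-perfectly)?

Accept

Round 4 (the publisher proposes): the author will accept anything ≥ 0, so the publisher offers 0 and keeps 240.
Round 3 (the author proposes): the publisher can get 240 next round, worth 0.89 × 240 = 213.6 now. The author offers 213.6 and keeps 240 − 213.6 = 26.4.
Round 2 (the publisher proposes): the author can get 26.4 next round, worth 0.62 × 26.4 = 16.368 now. The publisher offers 16.368 and keeps 240 − 16.368 = 223.632.
So by rejecting in round 1, the publisher gets 223.632 next round, worth 0.89 × 223.632 = 199.03248 now.
Offer 220 ≥ 199.03248, so the publisher accepts.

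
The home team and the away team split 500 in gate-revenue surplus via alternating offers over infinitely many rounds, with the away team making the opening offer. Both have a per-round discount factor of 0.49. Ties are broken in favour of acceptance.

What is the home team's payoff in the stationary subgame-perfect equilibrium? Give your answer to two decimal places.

164.43

When the away team proposes, the home team accepts any offer worth at least 0.49 times what the home team would get by proposing next round; and vice versa.
This gives x = 500 − 0.49y and y = 500 − 0.49x, where x and y are each side's share when it proposes.
Hence (1 − 0.49·0.49)x = 500(1 − 0.49), i.e. 0.7599·x = 255.
x ≈ 335.5705; the home team's share is 500 − x ≈ 164.4295.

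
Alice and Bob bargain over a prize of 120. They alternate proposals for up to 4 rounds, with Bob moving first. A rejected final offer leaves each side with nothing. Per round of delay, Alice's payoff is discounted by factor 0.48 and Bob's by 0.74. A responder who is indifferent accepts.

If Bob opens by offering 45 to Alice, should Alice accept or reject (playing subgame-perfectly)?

Accept

Work out Alice's continuation value if the offer is rejected.
Round 4 (Alice proposes): Bob will accept anything ≥ 0, so Alice offers 0 and keeps 120.
Round 3 (Bob proposes): Alice can get 120 next round, worth 0.48 × 120 = 57.6 now. Bob offers 57.6 and keeps 120 − 57.6 = 62.4.
Round 2 (Alice proposes): Bob can get 62.4 next round, worth 0.74 × 62.4 = 46.176 now, so Alice offers 46.176, keeping 73.824.
So by rejecting in round 1, Alice gets 73.824 next round, worth 0.48 × 73.824 = 35.43552 now.
Offer 45 ≥ 35.43552, so Alice accepts.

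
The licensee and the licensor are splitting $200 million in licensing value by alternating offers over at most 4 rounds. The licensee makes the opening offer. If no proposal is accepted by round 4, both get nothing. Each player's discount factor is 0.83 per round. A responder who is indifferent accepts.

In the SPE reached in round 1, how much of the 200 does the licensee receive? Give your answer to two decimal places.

57.42

Round 4 (the licensor proposes): rejection yields 0 for the licensee; the licensor offers 0 and keeps 200.
Round 3 (the licensee proposes): the licensor can get 200 next round, worth 0.83 × 200 = 166 now. The licensee offers 166 and keeps 200 − 166 = 34.
Round 2 (the licensor proposes): the licensee can get 34 next round, worth 0.83 × 34 = 28.22 now, so the licensor offers 28.22, keeping 171.78.
Round 1 (the licensee proposes): the licensor can get 171.78 next round, worth 0.83 × 171.78 = 142.5774 now, so the licensee offers 142.5774, keeping 57.4226.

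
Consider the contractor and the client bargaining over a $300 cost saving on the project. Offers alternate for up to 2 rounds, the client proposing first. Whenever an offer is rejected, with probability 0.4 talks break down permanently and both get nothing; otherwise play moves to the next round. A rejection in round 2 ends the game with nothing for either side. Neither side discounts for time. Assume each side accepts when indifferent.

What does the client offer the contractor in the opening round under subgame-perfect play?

By backward induction:
Round 2 (the contractor proposes): rejection yields 0 for the client; the contractor offers 0 and keeps 300.
Round 1 (the client proposes): rejecting gives the contractor an expected 0.6 × 300 = 180. The client offers 180 and keeps 300 − 180 = 120.

180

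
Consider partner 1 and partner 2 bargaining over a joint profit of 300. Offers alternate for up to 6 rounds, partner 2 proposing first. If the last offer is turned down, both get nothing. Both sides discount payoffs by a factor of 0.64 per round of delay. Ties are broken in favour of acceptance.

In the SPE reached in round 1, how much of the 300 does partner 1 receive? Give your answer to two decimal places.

129.64

Round 6 (partner 1 proposes): rejection yields 0 for partner 2; partner 1 offers 0 and keeps 300.
Round 5 (partner 2 proposes): partner 1 can get 300 next round, worth 0.64 × 300 = 192 now. Partner 2 offers 192 and keeps 300 − 192 = 108.
Round 4 (partner 1 proposes): partner 2 can get 108 next round, worth 0.64 × 108 = 69.12 now, so partner 1 offers 69.12, keeping 230.88.
Round 3 (partner 2 proposes): partner 1 can get 230.88 next round, worth 0.64 × 230.88 = 147.7632 now. Partner 2 offers 147.7632 and keeps 300 − 147.7632 = 152.2368.
Round 2 (partner 1 proposes): partner 2 can get 152.2368 next round, worth 0.64 × 152.2368 = 97.431552 now. Partner 1 offers 97.431552 and keeps 300 − 97.431552 = 202.568448.
Round 1 (partner 2 proposes): partner 1 can get 202.568448 next round, worth 0.64 × 202.568448 = 129.64380672 now, so partner 2 offers 129.64380672, keeping 170.35619328.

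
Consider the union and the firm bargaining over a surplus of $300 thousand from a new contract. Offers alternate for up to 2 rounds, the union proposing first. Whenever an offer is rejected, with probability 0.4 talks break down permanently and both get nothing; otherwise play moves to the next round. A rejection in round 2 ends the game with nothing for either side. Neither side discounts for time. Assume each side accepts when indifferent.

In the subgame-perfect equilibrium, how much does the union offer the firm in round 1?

180

By backward induction:
Round 2 (the firm proposes): rejection yields 0 for the union; the firm offers 0 and keeps 300.
Round 1 (the union proposes): rejecting gives the firm an expected 0.6 × 300 = 180. The union offers 180 and keeps 300 − 180 = 120.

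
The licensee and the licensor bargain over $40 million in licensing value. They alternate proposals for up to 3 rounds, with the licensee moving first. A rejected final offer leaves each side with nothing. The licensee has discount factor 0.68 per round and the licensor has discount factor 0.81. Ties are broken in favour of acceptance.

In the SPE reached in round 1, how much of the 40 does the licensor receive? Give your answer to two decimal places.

10.37

Solve by backward induction from round 3.
Round 3 (the licensee proposes): the licensor will accept anything ≥ 0, so the licensee offers 0 and keeps 40.
Round 2 (the licensor proposes): the licensee can get 40 next round, worth 0.68 × 40 = 27.2 now; the licensor offers that and keeps 12.8.
Round 1 (the licensee proposes): the licensor can get 12.8 next round, worth 0.81 × 12.8 = 10.368 now. The licensee offers 10.368 and keeps 40 − 10.368 = 29.632.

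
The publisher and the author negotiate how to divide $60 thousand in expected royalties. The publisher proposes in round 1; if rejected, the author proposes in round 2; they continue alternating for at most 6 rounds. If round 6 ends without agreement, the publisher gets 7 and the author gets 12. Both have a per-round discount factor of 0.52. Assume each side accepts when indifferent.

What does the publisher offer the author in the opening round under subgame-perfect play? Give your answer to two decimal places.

21.04

Round 6 (the author proposes): the publisher gets 7 if talks fail, so the author offers 7 and keeps 53.
Round 5 (the publisher proposes): the author can get 53 next round, worth 0.52 × 53 = 27.56 now, so the publisher offers 27.56, keeping 32.44.
Round 4 (the author proposes): the publisher can get 32.44 next round, worth 0.52 × 32.44 = 16.8688 now. The author offers 16.8688 and keeps 60 − 16.8688 = 43.1312.
Round 3 (the publisher proposes): the author can get 43.1312 next round, worth 0.52 × 43.1312 = 22.428224 now. The publisher offers 22.428224 and keeps 60 − 22.428224 = 37.571776.
Round 2 (the author proposes): the publisher can get 37.571776 next round, worth 0.52 × 37.571776 = 19.53732352 now. The author offers 19.53732352 and keeps 60 − 19.53732352 = 40.46267648.
Round 1 (the publisher proposes): the author can get 40.46267648 next round, worth 0.52 × 40.46267648 = 21.0405917696 now, so the publisher offers 21.0405917696, keeping 38.9594082304.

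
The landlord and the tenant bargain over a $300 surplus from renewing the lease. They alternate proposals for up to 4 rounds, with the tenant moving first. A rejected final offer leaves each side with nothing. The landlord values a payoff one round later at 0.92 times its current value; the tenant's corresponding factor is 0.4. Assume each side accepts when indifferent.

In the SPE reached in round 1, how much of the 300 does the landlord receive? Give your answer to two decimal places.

By backward induction:
Round 4 (the landlord proposes): the tenant will accept anything ≥ 0, so the landlord offers 0 and keeps 300.
Round 3 (the tenant proposes): the landlord can get 300 next round, worth 0.92 × 300 = 276 now, so the tenant offers 276, keeping 24.
Round 2 (the landlord proposes): the tenant can get 24 next round, worth 0.4 × 24 = 9.6 now; the landlord offers that and keeps 290.4.
Round 1 (the tenant proposes): the landlord can get 290.4 next round, worth 0.92 × 290.4 = 267.168 now, so the tenant offers 267.168, keeping 32.832.

267.17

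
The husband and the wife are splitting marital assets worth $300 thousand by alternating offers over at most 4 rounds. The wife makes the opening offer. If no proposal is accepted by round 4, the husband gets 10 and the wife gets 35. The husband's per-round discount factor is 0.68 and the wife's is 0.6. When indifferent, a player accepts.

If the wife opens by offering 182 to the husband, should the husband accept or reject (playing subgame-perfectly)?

Accept

Work out the husband's continuation value if the offer is rejected.
Round 4 (the husband proposes): the wife gets 35 if talks fail, so the husband offers 35 and keeps 265.
Round 3 (the wife proposes): the husband can get 265 next round, worth 0.68 × 265 = 180.2 now, so the wife offers 180.2, keeping 119.8.
Round 2 (the husband proposes): the wife can get 119.8 next round, worth 0.6 × 119.8 = 71.88 now, so the husband offers 71.88, keeping 228.12.
So by rejecting in round 1, the husband gets 228.12 next round, worth 0.68 × 228.12 = 155.1216 now.
Offer 182 ≥ 155.1216, so the husband accepts.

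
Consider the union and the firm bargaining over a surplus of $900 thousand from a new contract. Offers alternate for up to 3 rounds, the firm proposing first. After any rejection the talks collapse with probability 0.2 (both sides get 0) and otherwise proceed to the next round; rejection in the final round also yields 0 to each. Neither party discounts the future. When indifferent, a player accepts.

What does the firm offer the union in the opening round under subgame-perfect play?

144

Round 3 (the firm proposes): rejection yields 0 for the union; the firm offers 0 and keeps 900.
Round 2 (the union proposes): rejecting gives the firm an expected 0.8 × 900 = 720, so the union offers 720, keeping 180.
Round 1 (the firm proposes): rejecting gives the union an expected 0.8 × 180 = 144; the firm offers that and keeps 756.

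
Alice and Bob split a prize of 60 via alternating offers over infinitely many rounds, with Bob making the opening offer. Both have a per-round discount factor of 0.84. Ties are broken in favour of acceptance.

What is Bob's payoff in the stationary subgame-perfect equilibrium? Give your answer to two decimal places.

When Bob proposes, Alice accepts any offer worth at least 0.84 times what Alice would get by proposing next round; and vice versa.
This gives x = 60 − 0.84y and y = 60 − 0.84x, where x and y are each side's share when it proposes.
Hence (1 − 0.84·0.84)x = 60(1 − 0.84), i.e. 0.2944·x = 9.6.
x ≈ 32.6087; Alice's share is 60 − x ≈ 27.3913.

32.61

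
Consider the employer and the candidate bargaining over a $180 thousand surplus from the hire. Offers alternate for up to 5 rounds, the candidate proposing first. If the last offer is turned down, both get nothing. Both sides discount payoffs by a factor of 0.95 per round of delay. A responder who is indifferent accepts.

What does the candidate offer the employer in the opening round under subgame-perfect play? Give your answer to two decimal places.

Round 5 (the candidate proposes): rejection yields 0 for the employer; the candidate offers 0 and keeps 180.
Round 4 (the employer proposes): the candidate can get 180 next round, worth 0.95 × 180 = 171 now, so the employer offers 171, keeping 9.
Round 3 (the candidate proposes): the employer can get 9 next round, worth 0.95 × 9 = 8.55 now; the candidate offers that and keeps 171.45.
Round 2 (the employer proposes): the candidate can get 171.45 next round, worth 0.95 × 171.45 = 162.8775 now. The employer offers 162.8775 and keeps 180 − 162.8775 = 17.1225.
Round 1 (the candidate proposes): the employer can get 17.1225 next round, worth 0.95 × 17.1225 = 16.266375 now; the candidate offers that and keeps 163.733625.

16.27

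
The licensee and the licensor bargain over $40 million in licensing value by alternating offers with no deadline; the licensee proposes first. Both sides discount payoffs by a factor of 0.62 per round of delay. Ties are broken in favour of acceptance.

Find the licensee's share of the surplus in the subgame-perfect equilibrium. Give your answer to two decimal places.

Let x be the licensee's share when the licensee proposes and y be the licensor's share when the licensor proposes.
The licensor accepts iff offered ≥ 0.62·y, so x = 40 − 0.62y. Symmetrically y = 40 − 0.62x.
Substituting: x = 40 − 0.62(40 − 0.62x), giving x(1 − 0.62·0.62) = 40(1 − 0.62).
So x = 40 × 0.38 / 0.6156 ≈ 24.6914, and the licensor receives 40 − x ≈ 15.3086.

24.69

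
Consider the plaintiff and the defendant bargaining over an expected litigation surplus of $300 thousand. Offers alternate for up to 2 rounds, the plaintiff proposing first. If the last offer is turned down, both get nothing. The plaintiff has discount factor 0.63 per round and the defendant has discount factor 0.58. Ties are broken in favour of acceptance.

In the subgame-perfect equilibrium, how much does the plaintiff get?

Solve by backward induction from round 2.
Round 2 (the defendant proposes): rejection yields 0 for the plaintiff; the defendant offers 0 and keeps 300.
Round 1 (the plaintiff proposes): the defendant can get 300 next round, worth 0.58 × 300 = 174 now; the plaintiff offers that and keeps 126.

126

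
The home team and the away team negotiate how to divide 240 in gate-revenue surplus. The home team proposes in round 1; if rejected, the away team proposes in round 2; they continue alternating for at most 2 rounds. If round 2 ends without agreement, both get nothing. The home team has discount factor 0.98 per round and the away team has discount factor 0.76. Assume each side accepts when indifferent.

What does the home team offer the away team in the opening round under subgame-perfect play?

Round 2 (the away team proposes): the home team will accept anything ≥ 0, so the away team offers 0 and keeps 240.
Round 1 (the home team proposes): the away team can get 240 next round, worth 0.76 × 240 = 182.4 now; the home team offers that and keeps 57.6.

182.4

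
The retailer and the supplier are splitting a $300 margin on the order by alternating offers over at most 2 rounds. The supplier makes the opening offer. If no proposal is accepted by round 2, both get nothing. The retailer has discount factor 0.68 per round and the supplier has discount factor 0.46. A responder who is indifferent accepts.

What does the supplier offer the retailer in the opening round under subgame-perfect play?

Round 2 (the retailer proposes): the supplier will accept anything ≥ 0, so the retailer offers 0 and keeps 300.
Round 1 (the supplier proposes): the retailer can get 300 next round, worth 0.68 × 300 = 204 now. The supplier offers 204 and keeps 300 − 204 = 96.

204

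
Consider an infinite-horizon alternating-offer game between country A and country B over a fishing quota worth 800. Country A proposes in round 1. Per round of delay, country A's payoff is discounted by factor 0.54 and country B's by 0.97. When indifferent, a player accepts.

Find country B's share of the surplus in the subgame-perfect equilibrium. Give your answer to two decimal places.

749.60

Let x be country A's share when country A proposes and y be country B's share when country B proposes.
Country B accepts iff offered ≥ 0.97·y, so x = 800 − 0.97y. Symmetrically y = 800 − 0.54x.
Substituting: x = 800 − 0.97(800 − 0.54x), giving x(1 − 0.54·0.97) = 800(1 − 0.97).
So x = 800 × 0.03 / 0.4762 ≈ 50.3990, and country B receives 800 − x ≈ 749.6010.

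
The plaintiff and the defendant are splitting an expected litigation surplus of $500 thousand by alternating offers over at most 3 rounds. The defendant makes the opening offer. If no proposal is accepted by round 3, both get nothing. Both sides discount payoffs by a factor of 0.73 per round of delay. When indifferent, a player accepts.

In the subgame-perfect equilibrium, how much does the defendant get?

401.45

Round 3 (the defendant proposes): rejection yields 0 for the plaintiff; the defendant offers 0 and keeps 500.
Round 2 (the plaintiff proposes): the defendant can get 500 next round, worth 0.73 × 500 = 365 now, so the plaintiff offers 365, keeping 135.
Round 1 (the defendant proposes): the plaintiff can get 135 next round, worth 0.73 × 135 = 98.55 now, so the defendant offers 98.55, keeping 401.45.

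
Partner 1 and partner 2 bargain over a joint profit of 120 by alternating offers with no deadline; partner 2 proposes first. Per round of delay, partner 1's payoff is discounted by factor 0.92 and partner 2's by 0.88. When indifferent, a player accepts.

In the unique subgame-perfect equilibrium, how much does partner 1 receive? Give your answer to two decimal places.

In a stationary SPE each proposer offers the other exactly their discounted continuation value.
If partner 2 keeps x when proposing and partner 1 keeps y when proposing, then x = 120 − 0.92y and y = 120 − 0.88x.
Solving: x = 120(1 − 0.92) / (1 − 0.88·0.92) = 9.6 / 0.1904 ≈ 50.4202.
Partner 1 gets 120 − 50.4202 ≈ 69.5798.

69.58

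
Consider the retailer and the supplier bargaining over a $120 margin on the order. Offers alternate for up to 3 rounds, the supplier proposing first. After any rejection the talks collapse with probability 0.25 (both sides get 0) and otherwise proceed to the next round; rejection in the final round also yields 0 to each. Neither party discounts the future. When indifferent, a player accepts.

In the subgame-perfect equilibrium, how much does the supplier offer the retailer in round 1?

22.5

By backward induction:
Round 3 (the supplier proposes): rejection yields 0 for the retailer; the supplier offers 0 and keeps 120.
Round 2 (the retailer proposes): rejecting gives the supplier an expected 0.75 × 120 = 90. The retailer offers 90 and keeps 120 − 90 = 30.
Round 1 (the supplier proposes): rejecting gives the retailer an expected 0.75 × 30 = 22.5. The supplier offers 22.5 and keeps 120 − 22.5 = 97.5.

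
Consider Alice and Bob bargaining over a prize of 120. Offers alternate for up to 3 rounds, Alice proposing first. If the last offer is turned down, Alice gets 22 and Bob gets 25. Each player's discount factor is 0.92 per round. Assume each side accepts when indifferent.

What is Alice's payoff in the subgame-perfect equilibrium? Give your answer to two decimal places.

Round 3 (Alice proposes): Bob gets 25 if talks fail, so Alice offers 25 and keeps 95.
Round 2 (Bob proposes): Alice can get 95 next round, worth 0.92 × 95 = 87.4 now. Bob offers 87.4 and keeps 120 − 87.4 = 32.6.
Round 1 (Alice proposes): Bob can get 32.6 next round, worth 0.92 × 32.6 = 29.992 now. Alice offers 29.992 and keeps 120 − 29.992 = 90.008.

90.01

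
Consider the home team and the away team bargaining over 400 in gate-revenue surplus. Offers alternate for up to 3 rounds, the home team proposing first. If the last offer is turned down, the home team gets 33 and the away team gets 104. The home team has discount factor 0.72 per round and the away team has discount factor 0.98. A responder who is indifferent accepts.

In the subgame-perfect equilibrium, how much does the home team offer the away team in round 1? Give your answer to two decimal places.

Round 3 (the home team proposes): the away team gets 104 if talks fail, so the home team offers 104 and keeps 296.
Round 2 (the away team proposes): the home team can get 296 next round, worth 0.72 × 296 = 213.12 now. The away team offers 213.12 and keeps 400 − 213.12 = 186.88.
Round 1 (the home team proposes): the away team can get 186.88 next round, worth 0.98 × 186.88 = 183.1424 now; the home team offers that and keeps 216.8576.

183.14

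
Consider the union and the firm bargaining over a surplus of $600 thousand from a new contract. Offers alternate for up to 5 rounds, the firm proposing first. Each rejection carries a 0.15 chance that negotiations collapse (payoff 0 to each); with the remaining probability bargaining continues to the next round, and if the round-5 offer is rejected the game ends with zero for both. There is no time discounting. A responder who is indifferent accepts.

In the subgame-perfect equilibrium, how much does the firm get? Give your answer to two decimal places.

By backward induction:
Round 5 (the firm proposes): the union will accept anything ≥ 0, so the firm offers 0 and keeps 600.
Round 4 (the union proposes): rejecting gives the firm an expected 0.85 × 600 = 510, so the union offers 510, keeping 90.
Round 3 (the firm proposes): rejecting gives the union an expected 0.85 × 90 = 76.5; the firm offers that and keeps 523.5.
Round 2 (the union proposes): rejecting gives the firm an expected 0.85 × 523.5 = 444.975; the union offers that and keeps 155.025.
Round 1 (the firm proposes): rejecting gives the union an expected 0.85 × 155.025 = 131.77125, so the firm offers 131.77125, keeping 468.22875.

468.23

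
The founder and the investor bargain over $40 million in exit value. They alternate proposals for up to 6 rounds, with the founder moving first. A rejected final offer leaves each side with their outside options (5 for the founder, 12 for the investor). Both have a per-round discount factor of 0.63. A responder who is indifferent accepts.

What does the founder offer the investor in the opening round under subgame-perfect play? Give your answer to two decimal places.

Round 6 (the investor proposes): the founder gets 5 if talks fail, so the investor offers 5 and keeps 35.
Round 5 (the founder proposes): the investor can get 35 next round, worth 0.63 × 35 = 22.05 now, so the founder offers 22.05, keeping 17.95.
Round 4 (the investor proposes): the founder can get 17.95 next round, worth 0.63 × 17.95 = 11.3085 now. The investor offers 11.3085 and keeps 40 − 11.3085 = 28.6915.
Round 3 (the founder proposes): the investor can get 28.6915 next round, worth 0.63 × 28.6915 = 18.075645 now; the founder offers that and keeps 21.924355.
Round 2 (the investor proposes): the founder can get 21.924355 next round, worth 0.63 × 21.924355 = 13.81234365 now. The investor offers 13.81234365 and keeps 40 − 13.81234365 = 26.18765635.
Round 1 (the founder proposes): the investor can get 26.18765635 next round, worth 0.63 × 26.18765635 = 16.4982235005 now; the founder offers that and keeps 23.5017764995.

16.50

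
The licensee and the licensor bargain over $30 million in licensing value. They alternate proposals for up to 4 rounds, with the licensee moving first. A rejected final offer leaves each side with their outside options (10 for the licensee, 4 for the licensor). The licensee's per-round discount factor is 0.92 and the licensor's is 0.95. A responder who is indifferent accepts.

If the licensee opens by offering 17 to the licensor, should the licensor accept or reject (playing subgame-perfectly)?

Reject

Round 4 (the licensor proposes): the licensee gets 10 if talks fail, so the licensor offers 10 and keeps 20.
Round 3 (the licensee proposes): the licensor can get 20 next round, worth 0.95 × 20 = 19 now, so the licensee offers 19, keeping 11.
Round 2 (the licensor proposes): the licensee can get 11 next round, worth 0.92 × 11 = 10.12 now; the licensor offers that and keeps 19.88.
So by rejecting in round 1, the licensor gets 19.88 next round, worth 0.95 × 19.88 = 18.886 now.
Offer 17 < 18.886, so the licensor rejects.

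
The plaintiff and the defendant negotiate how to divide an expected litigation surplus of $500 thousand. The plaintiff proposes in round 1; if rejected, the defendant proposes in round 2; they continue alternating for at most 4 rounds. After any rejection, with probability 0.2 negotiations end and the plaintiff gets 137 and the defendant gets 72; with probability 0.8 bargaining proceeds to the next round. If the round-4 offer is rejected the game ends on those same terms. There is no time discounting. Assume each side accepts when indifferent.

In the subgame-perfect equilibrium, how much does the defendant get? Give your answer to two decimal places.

267.55

By backward induction:
Round 4 (the defendant proposes): the plaintiff gets 137 if talks fail, so the defendant offers 137 and keeps 363.
Round 3 (the plaintiff proposes): rejecting gives the defendant an expected 0.8 × 363 + 0.2 × 72 = 304.8, so the plaintiff offers 304.8, keeping 195.2.
Round 2 (the defendant proposes): rejecting gives the plaintiff an expected 0.8 × 195.2 + 0.2 × 137 = 183.56; the defendant offers that and keeps 316.44.
Round 1 (the plaintiff proposes): rejecting gives the defendant an expected 0.8 × 316.44 + 0.2 × 72 = 267.552. The plaintiff offers 267.552 and keeps 500 − 267.552 = 232.448.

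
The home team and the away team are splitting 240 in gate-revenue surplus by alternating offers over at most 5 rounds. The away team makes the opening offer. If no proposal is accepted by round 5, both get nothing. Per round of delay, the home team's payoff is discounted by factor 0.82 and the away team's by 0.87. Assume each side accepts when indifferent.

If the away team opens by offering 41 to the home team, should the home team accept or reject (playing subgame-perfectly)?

Round 5 (the away team proposes): the home team will accept anything ≥ 0, so the away team offers 0 and keeps 240.
Round 4 (the home team proposes): the away team can get 240 next round, worth 0.87 × 240 = 208.8 now. The home team offers 208.8 and keeps 240 − 208.8 = 31.2.
Round 3 (the away team proposes): the home team can get 31.2 next round, worth 0.82 × 31.2 = 25.584 now; the away team offers that and keeps 214.416.
Round 2 (the home team proposes): the away team can get 214.416 next round, worth 0.87 × 214.416 = 186.54192 now. The home team offers 186.54192 and keeps 240 − 186.54192 = 53.45808.
So by rejecting in round 1, the home team gets 53.45808 next round, worth 0.82 × 53.45808 = 43.8356256 now.
Offer 41 < 43.8356256, so the home team rejects.

Reject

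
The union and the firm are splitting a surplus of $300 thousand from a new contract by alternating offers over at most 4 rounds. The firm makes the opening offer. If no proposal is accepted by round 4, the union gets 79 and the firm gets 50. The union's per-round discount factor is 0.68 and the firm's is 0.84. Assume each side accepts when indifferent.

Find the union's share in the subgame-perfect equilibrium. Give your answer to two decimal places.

129.74

Round 4 (the union proposes): the firm gets 50 if talks fail, so the union offers 50 and keeps 250.
Round 3 (the firm proposes): the union can get 250 next round, worth 0.68 × 250 = 170 now; the firm offers that and keeps 130.
Round 2 (the union proposes): the firm can get 130 next round, worth 0.84 × 130 = 109.2 now, so the union offers 109.2, keeping 190.8.
Round 1 (the firm proposes): the union can get 190.8 next round, worth 0.68 × 190.8 = 129.744 now; the firm offers that and keeps 170.256.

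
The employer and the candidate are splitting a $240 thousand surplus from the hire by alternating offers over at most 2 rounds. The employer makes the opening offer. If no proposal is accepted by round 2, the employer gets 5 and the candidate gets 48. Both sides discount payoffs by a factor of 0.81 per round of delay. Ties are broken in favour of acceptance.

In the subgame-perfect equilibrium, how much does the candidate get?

Round 2 (the candidate proposes): the employer gets 5 if talks fail, so the candidate offers 5 and keeps 235.
Round 1 (the employer proposes): the candidate can get 235 next round, worth 0.81 × 235 = 190.35 now. The employer offers 190.35 and keeps 240 − 190.35 = 49.65.

190.35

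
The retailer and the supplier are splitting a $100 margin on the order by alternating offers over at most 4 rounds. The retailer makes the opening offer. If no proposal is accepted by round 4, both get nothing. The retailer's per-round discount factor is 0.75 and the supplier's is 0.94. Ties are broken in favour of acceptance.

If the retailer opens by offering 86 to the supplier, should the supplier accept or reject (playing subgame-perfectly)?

Work out the supplier's continuation value if the offer is rejected.
Round 4 (the supplier proposes): rejection yields 0 for the retailer; the supplier offers 0 and keeps 100.
Round 3 (the retailer proposes): the supplier can get 100 next round, worth 0.94 × 100 = 94 now; the retailer offers that and keeps 6.
Round 2 (the supplier proposes): the retailer can get 6 next round, worth 0.75 × 6 = 4.5 now, so the supplier offers 4.5, keeping 95.5.
So by rejecting in round 1, the supplier gets 95.5 next round, worth 0.94 × 95.5 = 89.77 now.
Offer 86 < 89.77, so the supplier rejects.

Reject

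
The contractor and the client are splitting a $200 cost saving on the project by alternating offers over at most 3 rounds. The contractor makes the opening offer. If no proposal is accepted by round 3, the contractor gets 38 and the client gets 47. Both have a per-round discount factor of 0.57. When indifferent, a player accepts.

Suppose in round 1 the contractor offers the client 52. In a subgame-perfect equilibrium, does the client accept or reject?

Round 3 (the contractor proposes): the client gets 47 if talks fail, so the contractor offers 47 and keeps 153.
Round 2 (the client proposes): the contractor can get 153 next round, worth 0.57 × 153 = 87.21 now; the client offers that and keeps 112.79.
So by rejecting in round 1, the client gets 112.79 next round, worth 0.57 × 112.79 = 64.2903 now.
Offer 52 < 64.2903, so the client rejects.

Reject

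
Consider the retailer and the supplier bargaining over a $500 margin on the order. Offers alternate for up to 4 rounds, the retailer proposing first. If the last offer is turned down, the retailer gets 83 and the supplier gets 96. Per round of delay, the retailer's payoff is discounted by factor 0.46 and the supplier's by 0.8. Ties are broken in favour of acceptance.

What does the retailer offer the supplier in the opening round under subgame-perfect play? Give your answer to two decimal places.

Round 4 (the supplier proposes): the retailer gets 83 if talks fail, so the supplier offers 83 and keeps 417.
Round 3 (the retailer proposes): the supplier can get 417 next round, worth 0.8 × 417 = 333.6 now. The retailer offers 333.6 and keeps 500 − 333.6 = 166.4.
Round 2 (the supplier proposes): the retailer can get 166.4 next round, worth 0.46 × 166.4 = 76.544 now, so the supplier offers 76.544, keeping 423.456.
Round 1 (the retailer proposes): the supplier can get 423.456 next round, worth 0.8 × 423.456 = 338.7648 now; the retailer offers that and keeps 161.2352.

338.76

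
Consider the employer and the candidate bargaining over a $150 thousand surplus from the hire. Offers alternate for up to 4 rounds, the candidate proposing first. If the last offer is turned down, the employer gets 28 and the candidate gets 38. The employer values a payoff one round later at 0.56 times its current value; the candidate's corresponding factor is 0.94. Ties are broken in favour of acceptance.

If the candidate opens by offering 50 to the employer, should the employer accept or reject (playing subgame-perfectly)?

Accept

Round 4 (the employer proposes): the candidate gets 38 if talks fail, so the employer offers 38 and keeps 112.
Round 3 (the candidate proposes): the employer can get 112 next round, worth 0.56 × 112 = 62.72 now. The candidate offers 62.72 and keeps 150 − 62.72 = 87.28.
Round 2 (the employer proposes): the candidate can get 87.28 next round, worth 0.94 × 87.28 = 82.0432 now. The employer offers 82.0432 and keeps 150 − 82.0432 = 67.9568.
So by rejecting in round 1, the employer gets 67.9568 next round, worth 0.56 × 67.9568 = 38.055808 now.
Offer 50 ≥ 38.055808, so the employer accepts.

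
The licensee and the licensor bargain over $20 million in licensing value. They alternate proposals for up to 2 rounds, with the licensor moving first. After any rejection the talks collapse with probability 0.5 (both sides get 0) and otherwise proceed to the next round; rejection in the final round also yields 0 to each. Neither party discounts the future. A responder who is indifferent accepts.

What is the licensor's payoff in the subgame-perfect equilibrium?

10

Round 2 (the licensee proposes): rejection yields 0 for the licensor; the licensee offers 0 and keeps 20.
Round 1 (the licensor proposes): rejecting gives the licensee an expected 0.5 × 20 = 10, so the licensor offers 10, keeping 10.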